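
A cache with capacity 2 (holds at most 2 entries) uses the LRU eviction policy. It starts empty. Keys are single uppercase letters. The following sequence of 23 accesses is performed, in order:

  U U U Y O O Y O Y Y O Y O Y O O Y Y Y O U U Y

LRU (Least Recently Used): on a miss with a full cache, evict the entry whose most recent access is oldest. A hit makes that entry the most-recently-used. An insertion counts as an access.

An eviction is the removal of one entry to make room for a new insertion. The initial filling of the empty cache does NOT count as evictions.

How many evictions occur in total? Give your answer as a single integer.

Answer: 3

Derivation:
LRU simulation (capacity=2):
  1. access U: MISS. Cache (LRU->MRU): [U]
  2. access U: HIT. Cache (LRU->MRU): [U]
  3. access U: HIT. Cache (LRU->MRU): [U]
  4. access Y: MISS. Cache (LRU->MRU): [U Y]
  5. access O: MISS, evict U. Cache (LRU->MRU): [Y O]
  6. access O: HIT. Cache (LRU->MRU): [Y O]
  7. access Y: HIT. Cache (LRU->MRU): [O Y]
  8. access O: HIT. Cache (LRU->MRU): [Y O]
  9. access Y: HIT. Cache (LRU->MRU): [O Y]
  10. access Y: HIT. Cache (LRU->MRU): [O Y]
  11. access O: HIT. Cache (LRU->MRU): [Y O]
  12. access Y: HIT. Cache (LRU->MRU): [O Y]
  13. access O: HIT. Cache (LRU->MRU): [Y O]
  14. access Y: HIT. Cache (LRU->MRU): [O Y]
  15. access O: HIT. Cache (LRU->MRU): [Y O]
  16. access O: HIT. Cache (LRU->MRU): [Y O]
  17. access Y: HIT. Cache (LRU->MRU): [O Y]
  18. access Y: HIT. Cache (LRU->MRU): [O Y]
  19. access Y: HIT. Cache (LRU->MRU): [O Y]
  20. access O: HIT. Cache (LRU->MRU): [Y O]
  21. access U: MISS, evict Y. Cache (LRU->MRU): [O U]
  22. access U: HIT. Cache (LRU->MRU): [O U]
  23. access Y: MISS, evict O. Cache (LRU->MRU): [U Y]
Total: 18 hits, 5 misses, 3 evictions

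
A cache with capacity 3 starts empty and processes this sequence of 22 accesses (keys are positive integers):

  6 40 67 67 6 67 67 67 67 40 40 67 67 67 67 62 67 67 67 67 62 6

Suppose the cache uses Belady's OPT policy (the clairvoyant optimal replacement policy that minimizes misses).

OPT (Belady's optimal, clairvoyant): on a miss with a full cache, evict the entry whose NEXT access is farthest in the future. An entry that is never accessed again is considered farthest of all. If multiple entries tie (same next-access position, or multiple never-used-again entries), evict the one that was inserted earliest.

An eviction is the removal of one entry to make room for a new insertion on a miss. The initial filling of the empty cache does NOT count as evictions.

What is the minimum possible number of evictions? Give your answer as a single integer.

OPT (Belady) simulation (capacity=3):
  1. access 6: MISS. Cache: [6]
  2. access 40: MISS. Cache: [6 40]
  3. access 67: MISS. Cache: [6 40 67]
  4. access 67: HIT. Next use of 67: step 6. Cache: [6 40 67]
  5. access 6: HIT. Next use of 6: step 22. Cache: [6 40 67]
  6. access 67: HIT. Next use of 67: step 7. Cache: [6 40 67]
  7. access 67: HIT. Next use of 67: step 8. Cache: [6 40 67]
  8. access 67: HIT. Next use of 67: step 9. Cache: [6 40 67]
  9. access 67: HIT. Next use of 67: step 12. Cache: [6 40 67]
  10. access 40: HIT. Next use of 40: step 11. Cache: [6 40 67]
  11. access 40: HIT. Next use of 40: never. Cache: [6 40 67]
  12. access 67: HIT. Next use of 67: step 13. Cache: [6 40 67]
  13. access 67: HIT. Next use of 67: step 14. Cache: [6 40 67]
  14. access 67: HIT. Next use of 67: step 15. Cache: [6 40 67]
  15. access 67: HIT. Next use of 67: step 17. Cache: [6 40 67]
  16. access 62: MISS, evict 40 (next use: never). Cache: [6 67 62]
  17. access 67: HIT. Next use of 67: step 18. Cache: [6 67 62]
  18. access 67: HIT. Next use of 67: step 19. Cache: [6 67 62]
  19. access 67: HIT. Next use of 67: step 20. Cache: [6 67 62]
  20. access 67: HIT. Next use of 67: never. Cache: [6 67 62]
  21. access 62: HIT. Next use of 62: never. Cache: [6 67 62]
  22. access 6: HIT. Next use of 6: never. Cache: [6 67 62]
Total: 18 hits, 4 misses, 1 evictions

Answer: 1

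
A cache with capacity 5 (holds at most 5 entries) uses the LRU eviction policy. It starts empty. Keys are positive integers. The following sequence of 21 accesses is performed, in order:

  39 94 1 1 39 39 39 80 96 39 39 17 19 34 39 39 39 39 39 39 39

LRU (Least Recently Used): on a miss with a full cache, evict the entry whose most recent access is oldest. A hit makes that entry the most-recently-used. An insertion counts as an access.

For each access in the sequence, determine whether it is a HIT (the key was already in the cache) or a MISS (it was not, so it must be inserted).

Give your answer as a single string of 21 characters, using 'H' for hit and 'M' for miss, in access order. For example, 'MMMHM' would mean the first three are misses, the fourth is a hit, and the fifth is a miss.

Answer: MMMHHHHMMHHMMMHHHHHHH

Derivation:
LRU simulation (capacity=5):
  1. access 39: MISS. Cache (LRU->MRU): [39]
  2. access 94: MISS. Cache (LRU->MRU): [39 94]
  3. access 1: MISS. Cache (LRU->MRU): [39 94 1]
  4. access 1: HIT. Cache (LRU->MRU): [39 94 1]
  5. access 39: HIT. Cache (LRU->MRU): [94 1 39]
  6. access 39: HIT. Cache (LRU->MRU): [94 1 39]
  7. access 39: HIT. Cache (LRU->MRU): [94 1 39]
  8. access 80: MISS. Cache (LRU->MRU): [94 1 39 80]
  9. access 96: MISS. Cache (LRU->MRU): [94 1 39 80 96]
  10. access 39: HIT. Cache (LRU->MRU): [94 1 80 96 39]
  11. access 39: HIT. Cache (LRU->MRU): [94 1 80 96 39]
  12. access 17: MISS, evict 94. Cache (LRU->MRU): [1 80 96 39 17]
  13. access 19: MISS, evict 1. Cache (LRU->MRU): [80 96 39 17 19]
  14. access 34: MISS, evict 80. Cache (LRU->MRU): [96 39 17 19 34]
  15. access 39: HIT. Cache (LRU->MRU): [96 17 19 34 39]
  16. access 39: HIT. Cache (LRU->MRU): [96 17 19 34 39]
  17. access 39: HIT. Cache (LRU->MRU): [96 17 19 34 39]
  18. access 39: HIT. Cache (LRU->MRU): [96 17 19 34 39]
  19. access 39: HIT. Cache (LRU->MRU): [96 17 19 34 39]
  20. access 39: HIT. Cache (LRU->MRU): [96 17 19 34 39]
  21. access 39: HIT. Cache (LRU->MRU): [96 17 19 34 39]
Total: 13 hits, 8 misses, 3 evictions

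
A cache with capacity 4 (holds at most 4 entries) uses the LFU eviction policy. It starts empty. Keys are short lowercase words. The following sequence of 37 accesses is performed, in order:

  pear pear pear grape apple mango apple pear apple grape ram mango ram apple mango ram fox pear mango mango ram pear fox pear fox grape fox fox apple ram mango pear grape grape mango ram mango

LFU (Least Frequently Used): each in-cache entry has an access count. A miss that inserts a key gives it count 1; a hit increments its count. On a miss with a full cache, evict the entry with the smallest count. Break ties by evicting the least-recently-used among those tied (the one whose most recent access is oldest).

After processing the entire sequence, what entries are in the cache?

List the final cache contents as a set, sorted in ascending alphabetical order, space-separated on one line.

LFU simulation (capacity=4):
  1. access pear: MISS. Cache: [pear(c=1)]
  2. access pear: HIT, count now 2. Cache: [pear(c=2)]
  3. access pear: HIT, count now 3. Cache: [pear(c=3)]
  4. access grape: MISS. Cache: [grape(c=1) pear(c=3)]
  5. access apple: MISS. Cache: [grape(c=1) apple(c=1) pear(c=3)]
  6. access mango: MISS. Cache: [grape(c=1) apple(c=1) mango(c=1) pear(c=3)]
  7. access apple: HIT, count now 2. Cache: [grape(c=1) mango(c=1) apple(c=2) pear(c=3)]
  8. access pear: HIT, count now 4. Cache: [grape(c=1) mango(c=1) apple(c=2) pear(c=4)]
  9. access apple: HIT, count now 3. Cache: [grape(c=1) mango(c=1) apple(c=3) pear(c=4)]
  10. access grape: HIT, count now 2. Cache: [mango(c=1) grape(c=2) apple(c=3) pear(c=4)]
  11. access ram: MISS, evict mango(c=1). Cache: [ram(c=1) grape(c=2) apple(c=3) pear(c=4)]
  12. access mango: MISS, evict ram(c=1). Cache: [mango(c=1) grape(c=2) apple(c=3) pear(c=4)]
  13. access ram: MISS, evict mango(c=1). Cache: [ram(c=1) grape(c=2) apple(c=3) pear(c=4)]
  14. access apple: HIT, count now 4. Cache: [ram(c=1) grape(c=2) pear(c=4) apple(c=4)]
  15. access mango: MISS, evict ram(c=1). Cache: [mango(c=1) grape(c=2) pear(c=4) apple(c=4)]
  16. access ram: MISS, evict mango(c=1). Cache: [ram(c=1) grape(c=2) pear(c=4) apple(c=4)]
  17. access fox: MISS, evict ram(c=1). Cache: [fox(c=1) grape(c=2) pear(c=4) apple(c=4)]
  18. access pear: HIT, count now 5. Cache: [fox(c=1) grape(c=2) apple(c=4) pear(c=5)]
  19. access mango: MISS, evict fox(c=1). Cache: [mango(c=1) grape(c=2) apple(c=4) pear(c=5)]
  20. access mango: HIT, count now 2. Cache: [grape(c=2) mango(c=2) apple(c=4) pear(c=5)]
  21. access ram: MISS, evict grape(c=2). Cache: [ram(c=1) mango(c=2) apple(c=4) pear(c=5)]
  22. access pear: HIT, count now 6. Cache: [ram(c=1) mango(c=2) apple(c=4) pear(c=6)]
  23. access fox: MISS, evict ram(c=1). Cache: [fox(c=1) mango(c=2) apple(c=4) pear(c=6)]
  24. access pear: HIT, count now 7. Cache: [fox(c=1) mango(c=2) apple(c=4) pear(c=7)]
  25. access fox: HIT, count now 2. Cache: [mango(c=2) fox(c=2) apple(c=4) pear(c=7)]
  26. access grape: MISS, evict mango(c=2). Cache: [grape(c=1) fox(c=2) apple(c=4) pear(c=7)]
  27. access fox: HIT, count now 3. Cache: [grape(c=1) fox(c=3) apple(c=4) pear(c=7)]
  28. access fox: HIT, count now 4. Cache: [grape(c=1) apple(c=4) fox(c=4) pear(c=7)]
  29. access apple: HIT, count now 5. Cache: [grape(c=1) fox(c=4) apple(c=5) pear(c=7)]
  30. access ram: MISS, evict grape(c=1). Cache: [ram(c=1) fox(c=4) apple(c=5) pear(c=7)]
  31. access mango: MISS, evict ram(c=1). Cache: [mango(c=1) fox(c=4) apple(c=5) pear(c=7)]
  32. access pear: HIT, count now 8. Cache: [mango(c=1) fox(c=4) apple(c=5) pear(c=8)]
  33. access grape: MISS, evict mango(c=1). Cache: [grape(c=1) fox(c=4) apple(c=5) pear(c=8)]
  34. access grape: HIT, count now 2. Cache: [grape(c=2) fox(c=4) apple(c=5) pear(c=8)]
  35. access mango: MISS, evict grape(c=2). Cache: [mango(c=1) fox(c=4) apple(c=5) pear(c=8)]
  36. access ram: MISS, evict mango(c=1). Cache: [ram(c=1) fox(c=4) apple(c=5) pear(c=8)]
  37. access mango: MISS, evict ram(c=1). Cache: [mango(c=1) fox(c=4) apple(c=5) pear(c=8)]
Total: 17 hits, 20 misses, 16 evictions

Answer: apple fox mango pear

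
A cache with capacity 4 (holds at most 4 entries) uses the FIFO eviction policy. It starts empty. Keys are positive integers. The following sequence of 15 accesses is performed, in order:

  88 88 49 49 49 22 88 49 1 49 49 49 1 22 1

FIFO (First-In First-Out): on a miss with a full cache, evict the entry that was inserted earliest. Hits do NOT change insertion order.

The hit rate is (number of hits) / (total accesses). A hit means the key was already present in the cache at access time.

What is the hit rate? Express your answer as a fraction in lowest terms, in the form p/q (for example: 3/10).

Answer: 11/15

Derivation:
FIFO simulation (capacity=4):
  1. access 88: MISS. Cache (old->new): [88]
  2. access 88: HIT. Cache (old->new): [88]
  3. access 49: MISS. Cache (old->new): [88 49]
  4. access 49: HIT. Cache (old->new): [88 49]
  5. access 49: HIT. Cache (old->new): [88 49]
  6. access 22: MISS. Cache (old->new): [88 49 22]
  7. access 88: HIT. Cache (old->new): [88 49 22]
  8. access 49: HIT. Cache (old->new): [88 49 22]
  9. access 1: MISS. Cache (old->new): [88 49 22 1]
  10. access 49: HIT. Cache (old->new): [88 49 22 1]
  11. access 49: HIT. Cache (old->new): [88 49 22 1]
  12. access 49: HIT. Cache (old->new): [88 49 22 1]
  13. access 1: HIT. Cache (old->new): [88 49 22 1]
  14. access 22: HIT. Cache (old->new): [88 49 22 1]
  15. access 1: HIT. Cache (old->new): [88 49 22 1]
Total: 11 hits, 4 misses, 0 evictions

Hit rate = 11/15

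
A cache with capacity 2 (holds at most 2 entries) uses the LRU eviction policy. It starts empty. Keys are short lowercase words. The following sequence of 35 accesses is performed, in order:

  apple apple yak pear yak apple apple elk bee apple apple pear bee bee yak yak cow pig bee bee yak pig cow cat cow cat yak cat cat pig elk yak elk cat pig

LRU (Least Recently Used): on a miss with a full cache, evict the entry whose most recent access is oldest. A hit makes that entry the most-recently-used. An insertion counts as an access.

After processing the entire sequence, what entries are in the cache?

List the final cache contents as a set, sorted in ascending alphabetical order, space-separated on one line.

Answer: cat pig

Derivation:
LRU simulation (capacity=2):
  1. access apple: MISS. Cache (LRU->MRU): [apple]
  2. access apple: HIT. Cache (LRU->MRU): [apple]
  3. access yak: MISS. Cache (LRU->MRU): [apple yak]
  4. access pear: MISS, evict apple. Cache (LRU->MRU): [yak pear]
  5. access yak: HIT. Cache (LRU->MRU): [pear yak]
  6. access apple: MISS, evict pear. Cache (LRU->MRU): [yak apple]
  7. access apple: HIT. Cache (LRU->MRU): [yak apple]
  8. access elk: MISS, evict yak. Cache (LRU->MRU): [apple elk]
  9. access bee: MISS, evict apple. Cache (LRU->MRU): [elk bee]
  10. access apple: MISS, evict elk. Cache (LRU->MRU): [bee apple]
  11. access apple: HIT. Cache (LRU->MRU): [bee apple]
  12. access pear: MISS, evict bee. Cache (LRU->MRU): [apple pear]
  13. access bee: MISS, evict apple. Cache (LRU->MRU): [pear bee]
  14. access bee: HIT. Cache (LRU->MRU): [pear bee]
  15. access yak: MISS, evict pear. Cache (LRU->MRU): [bee yak]
  16. access yak: HIT. Cache (LRU->MRU): [bee yak]
  17. access cow: MISS, evict bee. Cache (LRU->MRU): [yak cow]
  18. access pig: MISS, evict yak. Cache (LRU->MRU): [cow pig]
  19. access bee: MISS, evict cow. Cache (LRU->MRU): [pig bee]
  20. access bee: HIT. Cache (LRU->MRU): [pig bee]
  21. access yak: MISS, evict pig. Cache (LRU->MRU): [bee yak]
  22. access pig: MISS, evict bee. Cache (LRU->MRU): [yak pig]
  23. access cow: MISS, evict yak. Cache (LRU->MRU): [pig cow]
  24. access cat: MISS, evict pig. Cache (LRU->MRU): [cow cat]
  25. access cow: HIT. Cache (LRU->MRU): [cat cow]
  26. access cat: HIT. Cache (LRU->MRU): [cow cat]
  27. access yak: MISS, evict cow. Cache (LRU->MRU): [cat yak]
  28. access cat: HIT. Cache (LRU->MRU): [yak cat]
  29. access cat: HIT. Cache (LRU->MRU): [yak cat]
  30. access pig: MISS, evict yak. Cache (LRU->MRU): [cat pig]
  31. access elk: MISS, evict cat. Cache (LRU->MRU): [pig elk]
  32. access yak: MISS, evict pig. Cache (LRU->MRU): [elk yak]
  33. access elk: HIT. Cache (LRU->MRU): [yak elk]
  34. access cat: MISS, evict yak. Cache (LRU->MRU): [elk cat]
  35. access pig: MISS, evict elk. Cache (LRU->MRU): [cat pig]
Total: 12 hits, 23 misses, 21 evictions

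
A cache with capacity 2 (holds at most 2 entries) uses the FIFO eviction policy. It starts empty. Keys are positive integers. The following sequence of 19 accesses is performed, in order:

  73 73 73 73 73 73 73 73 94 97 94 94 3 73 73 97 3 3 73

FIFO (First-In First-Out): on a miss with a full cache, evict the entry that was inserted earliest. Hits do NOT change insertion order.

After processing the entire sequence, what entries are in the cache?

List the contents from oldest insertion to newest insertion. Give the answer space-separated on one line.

FIFO simulation (capacity=2):
  1. access 73: MISS. Cache (old->new): [73]
  2. access 73: HIT. Cache (old->new): [73]
  3. access 73: HIT. Cache (old->new): [73]
  4. access 73: HIT. Cache (old->new): [73]
  5. access 73: HIT. Cache (old->new): [73]
  6. access 73: HIT. Cache (old->new): [73]
  7. access 73: HIT. Cache (old->new): [73]
  8. access 73: HIT. Cache (old->new): [73]
  9. access 94: MISS. Cache (old->new): [73 94]
  10. access 97: MISS, evict 73. Cache (old->new): [94 97]
  11. access 94: HIT. Cache (old->new): [94 97]
  12. access 94: HIT. Cache (old->new): [94 97]
  13. access 3: MISS, evict 94. Cache (old->new): [97 3]
  14. access 73: MISS, evict 97. Cache (old->new): [3 73]
  15. access 73: HIT. Cache (old->new): [3 73]
  16. access 97: MISS, evict 3. Cache (old->new): [73 97]
  17. access 3: MISS, evict 73. Cache (old->new): [97 3]
  18. access 3: HIT. Cache (old->new): [97 3]
  19. access 73: MISS, evict 97. Cache (old->new): [3 73]
Total: 11 hits, 8 misses, 6 evictions

Answer: 3 73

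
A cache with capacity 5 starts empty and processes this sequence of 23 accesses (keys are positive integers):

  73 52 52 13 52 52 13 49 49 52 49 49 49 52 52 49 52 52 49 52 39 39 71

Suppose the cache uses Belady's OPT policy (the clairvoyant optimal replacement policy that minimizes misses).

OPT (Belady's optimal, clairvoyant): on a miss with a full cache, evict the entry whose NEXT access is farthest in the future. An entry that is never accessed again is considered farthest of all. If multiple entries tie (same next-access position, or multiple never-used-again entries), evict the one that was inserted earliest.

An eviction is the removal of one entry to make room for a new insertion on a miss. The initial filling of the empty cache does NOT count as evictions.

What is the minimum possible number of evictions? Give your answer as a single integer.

OPT (Belady) simulation (capacity=5):
  1. access 73: MISS. Cache: [73]
  2. access 52: MISS. Cache: [73 52]
  3. access 52: HIT. Next use of 52: step 5. Cache: [73 52]
  4. access 13: MISS. Cache: [73 52 13]
  5. access 52: HIT. Next use of 52: step 6. Cache: [73 52 13]
  6. access 52: HIT. Next use of 52: step 10. Cache: [73 52 13]
  7. access 13: HIT. Next use of 13: never. Cache: [73 52 13]
  8. access 49: MISS. Cache: [73 52 13 49]
  9. access 49: HIT. Next use of 49: step 11. Cache: [73 52 13 49]
  10. access 52: HIT. Next use of 52: step 14. Cache: [73 52 13 49]
  11. access 49: HIT. Next use of 49: step 12. Cache: [73 52 13 49]
  12. access 49: HIT. Next use of 49: step 13. Cache: [73 52 13 49]
  13. access 49: HIT. Next use of 49: step 16. Cache: [73 52 13 49]
  14. access 52: HIT. Next use of 52: step 15. Cache: [73 52 13 49]
  15. access 52: HIT. Next use of 52: step 17. Cache: [73 52 13 49]
  16. access 49: HIT. Next use of 49: step 19. Cache: [73 52 13 49]
  17. access 52: HIT. Next use of 52: step 18. Cache: [73 52 13 49]
  18. access 52: HIT. Next use of 52: step 20. Cache: [73 52 13 49]
  19. access 49: HIT. Next use of 49: never. Cache: [73 52 13 49]
  20. access 52: HIT. Next use of 52: never. Cache: [73 52 13 49]
  21. access 39: MISS. Cache: [73 52 13 49 39]
  22. access 39: HIT. Next use of 39: never. Cache: [73 52 13 49 39]
  23. access 71: MISS, evict 73 (next use: never). Cache: [52 13 49 39 71]
Total: 17 hits, 6 misses, 1 evictions

Answer: 1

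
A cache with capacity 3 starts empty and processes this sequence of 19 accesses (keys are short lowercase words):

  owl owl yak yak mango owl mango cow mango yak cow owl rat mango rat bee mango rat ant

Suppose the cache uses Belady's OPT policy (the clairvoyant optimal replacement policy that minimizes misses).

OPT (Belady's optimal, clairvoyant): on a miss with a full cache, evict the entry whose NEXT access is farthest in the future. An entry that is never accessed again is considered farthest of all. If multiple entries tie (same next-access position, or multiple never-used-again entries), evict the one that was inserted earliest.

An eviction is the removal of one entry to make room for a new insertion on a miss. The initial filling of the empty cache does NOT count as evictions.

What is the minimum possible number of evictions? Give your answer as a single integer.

OPT (Belady) simulation (capacity=3):
  1. access owl: MISS. Cache: [owl]
  2. access owl: HIT. Next use of owl: step 6. Cache: [owl]
  3. access yak: MISS. Cache: [owl yak]
  4. access yak: HIT. Next use of yak: step 10. Cache: [owl yak]
  5. access mango: MISS. Cache: [owl yak mango]
  6. access owl: HIT. Next use of owl: step 12. Cache: [owl yak mango]
  7. access mango: HIT. Next use of mango: step 9. Cache: [owl yak mango]
  8. access cow: MISS, evict owl (next use: step 12). Cache: [yak mango cow]
  9. access mango: HIT. Next use of mango: step 14. Cache: [yak mango cow]
  10. access yak: HIT. Next use of yak: never. Cache: [yak mango cow]
  11. access cow: HIT. Next use of cow: never. Cache: [yak mango cow]
  12. access owl: MISS, evict yak (next use: never). Cache: [mango cow owl]
  13. access rat: MISS, evict cow (next use: never). Cache: [mango owl rat]
  14. access mango: HIT. Next use of mango: step 17. Cache: [mango owl rat]
  15. access rat: HIT. Next use of rat: step 18. Cache: [mango owl rat]
  16. access bee: MISS, evict owl (next use: never). Cache: [mango rat bee]
  17. access mango: HIT. Next use of mango: never. Cache: [mango rat bee]
  18. access rat: HIT. Next use of rat: never. Cache: [mango rat bee]
  19. access ant: MISS, evict mango (next use: never). Cache: [rat bee ant]
Total: 11 hits, 8 misses, 5 evictions

Answer: 5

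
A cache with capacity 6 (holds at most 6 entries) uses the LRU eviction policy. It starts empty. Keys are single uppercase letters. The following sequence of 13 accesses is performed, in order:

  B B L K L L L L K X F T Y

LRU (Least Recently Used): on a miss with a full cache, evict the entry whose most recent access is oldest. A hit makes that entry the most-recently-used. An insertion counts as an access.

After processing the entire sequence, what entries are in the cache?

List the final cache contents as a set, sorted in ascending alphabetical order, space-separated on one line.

Answer: F K L T X Y

Derivation:
LRU simulation (capacity=6):
  1. access B: MISS. Cache (LRU->MRU): [B]
  2. access B: HIT. Cache (LRU->MRU): [B]
  3. access L: MISS. Cache (LRU->MRU): [B L]
  4. access K: MISS. Cache (LRU->MRU): [B L K]
  5. access L: HIT. Cache (LRU->MRU): [B K L]
  6. access L: HIT. Cache (LRU->MRU): [B K L]
  7. access L: HIT. Cache (LRU->MRU): [B K L]
  8. access L: HIT. Cache (LRU->MRU): [B K L]
  9. access K: HIT. Cache (LRU->MRU): [B L K]
  10. access X: MISS. Cache (LRU->MRU): [B L K X]
  11. access F: MISS. Cache (LRU->MRU): [B L K X F]
  12. access T: MISS. Cache (LRU->MRU): [B L K X F T]
  13. access Y: MISS, evict B. Cache (LRU->MRU): [L K X F T Y]
Total: 6 hits, 7 misses, 1 evictions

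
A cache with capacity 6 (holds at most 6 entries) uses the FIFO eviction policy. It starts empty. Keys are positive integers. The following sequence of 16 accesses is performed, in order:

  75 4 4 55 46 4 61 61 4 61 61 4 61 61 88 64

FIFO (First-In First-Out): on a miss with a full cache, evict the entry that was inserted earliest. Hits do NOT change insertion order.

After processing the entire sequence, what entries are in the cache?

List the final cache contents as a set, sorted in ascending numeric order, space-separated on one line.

FIFO simulation (capacity=6):
  1. access 75: MISS. Cache (old->new): [75]
  2. access 4: MISS. Cache (old->new): [75 4]
  3. access 4: HIT. Cache (old->new): [75 4]
  4. access 55: MISS. Cache (old->new): [75 4 55]
  5. access 46: MISS. Cache (old->new): [75 4 55 46]
  6. access 4: HIT. Cache (old->new): [75 4 55 46]
  7. access 61: MISS. Cache (old->new): [75 4 55 46 61]
  8. access 61: HIT. Cache (old->new): [75 4 55 46 61]
  9. access 4: HIT. Cache (old->new): [75 4 55 46 61]
  10. access 61: HIT. Cache (old->new): [75 4 55 46 61]
  11. access 61: HIT. Cache (old->new): [75 4 55 46 61]
  12. access 4: HIT. Cache (old->new): [75 4 55 46 61]
  13. access 61: HIT. Cache (old->new): [75 4 55 46 61]
  14. access 61: HIT. Cache (old->new): [75 4 55 46 61]
  15. access 88: MISS. Cache (old->new): [75 4 55 46 61 88]
  16. access 64: MISS, evict 75. Cache (old->new): [4 55 46 61 88 64]
Total: 9 hits, 7 misses, 1 evictions

Answer: 4 46 55 61 64 88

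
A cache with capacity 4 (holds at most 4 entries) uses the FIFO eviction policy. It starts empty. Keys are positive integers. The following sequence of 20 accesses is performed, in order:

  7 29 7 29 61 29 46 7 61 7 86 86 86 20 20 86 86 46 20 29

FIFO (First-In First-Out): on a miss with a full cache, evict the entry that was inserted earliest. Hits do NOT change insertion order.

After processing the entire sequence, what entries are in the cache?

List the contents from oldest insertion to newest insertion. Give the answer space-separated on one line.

Answer: 46 86 20 29

Derivation:
FIFO simulation (capacity=4):
  1. access 7: MISS. Cache (old->new): [7]
  2. access 29: MISS. Cache (old->new): [7 29]
  3. access 7: HIT. Cache (old->new): [7 29]
  4. access 29: HIT. Cache (old->new): [7 29]
  5. access 61: MISS. Cache (old->new): [7 29 61]
  6. access 29: HIT. Cache (old->new): [7 29 61]
  7. access 46: MISS. Cache (old->new): [7 29 61 46]
  8. access 7: HIT. Cache (old->new): [7 29 61 46]
  9. access 61: HIT. Cache (old->new): [7 29 61 46]
  10. access 7: HIT. Cache (old->new): [7 29 61 46]
  11. access 86: MISS, evict 7. Cache (old->new): [29 61 46 86]
  12. access 86: HIT. Cache (old->new): [29 61 46 86]
  13. access 86: HIT. Cache (old->new): [29 61 46 86]
  14. access 20: MISS, evict 29. Cache (old->new): [61 46 86 20]
  15. access 20: HIT. Cache (old->new): [61 46 86 20]
  16. access 86: HIT. Cache (old->new): [61 46 86 20]
  17. access 86: HIT. Cache (old->new): [61 46 86 20]
  18. access 46: HIT. Cache (old->new): [61 46 86 20]
  19. access 20: HIT. Cache (old->new): [61 46 86 20]
  20. access 29: MISS, evict 61. Cache (old->new): [46 86 20 29]
Total: 13 hits, 7 misses, 3 evictions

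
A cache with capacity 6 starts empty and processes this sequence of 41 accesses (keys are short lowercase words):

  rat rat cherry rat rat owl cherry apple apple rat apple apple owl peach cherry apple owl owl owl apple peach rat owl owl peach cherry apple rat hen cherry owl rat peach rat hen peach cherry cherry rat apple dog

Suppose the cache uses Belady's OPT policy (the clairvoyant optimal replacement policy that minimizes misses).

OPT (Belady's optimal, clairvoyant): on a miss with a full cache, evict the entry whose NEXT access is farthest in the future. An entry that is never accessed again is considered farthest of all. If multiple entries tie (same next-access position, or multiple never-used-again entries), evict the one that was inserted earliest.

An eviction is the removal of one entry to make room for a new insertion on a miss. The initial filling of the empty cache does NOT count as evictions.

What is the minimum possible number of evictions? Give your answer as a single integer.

OPT (Belady) simulation (capacity=6):
  1. access rat: MISS. Cache: [rat]
  2. access rat: HIT. Next use of rat: step 4. Cache: [rat]
  3. access cherry: MISS. Cache: [rat cherry]
  4. access rat: HIT. Next use of rat: step 5. Cache: [rat cherry]
  5. access rat: HIT. Next use of rat: step 10. Cache: [rat cherry]
  6. access owl: MISS. Cache: [rat cherry owl]
  7. access cherry: HIT. Next use of cherry: step 15. Cache: [rat cherry owl]
  8. access apple: MISS. Cache: [rat cherry owl apple]
  9. access apple: HIT. Next use of apple: step 11. Cache: [rat cherry owl apple]
  10. access rat: HIT. Next use of rat: step 22. Cache: [rat cherry owl apple]
  11. access apple: HIT. Next use of apple: step 12. Cache: [rat cherry owl apple]
  12. access apple: HIT. Next use of apple: step 16. Cache: [rat cherry owl apple]
  13. access owl: HIT. Next use of owl: step 17. Cache: [rat cherry owl apple]
  14. access peach: MISS. Cache: [rat cherry owl apple peach]
  15. access cherry: HIT. Next use of cherry: step 26. Cache: [rat cherry owl apple peach]
  16. access apple: HIT. Next use of apple: step 20. Cache: [rat cherry owl apple peach]
  17. access owl: HIT. Next use of owl: step 18. Cache: [rat cherry owl apple peach]
  18. access owl: HIT. Next use of owl: step 19. Cache: [rat cherry owl apple peach]
  19. access owl: HIT. Next use of owl: step 23. Cache: [rat cherry owl apple peach]
  20. access apple: HIT. Next use of apple: step 27. Cache: [rat cherry owl apple peach]
  21. access peach: HIT. Next use of peach: step 25. Cache: [rat cherry owl apple peach]
  22. access rat: HIT. Next use of rat: step 28. Cache: [rat cherry owl apple peach]
  23. access owl: HIT. Next use of owl: step 24. Cache: [rat cherry owl apple peach]
  24. access owl: HIT. Next use of owl: step 31. Cache: [rat cherry owl apple peach]
  25. access peach: HIT. Next use of peach: step 33. Cache: [rat cherry owl apple peach]
  26. access cherry: HIT. Next use of cherry: step 30. Cache: [rat cherry owl apple peach]
  27. access apple: HIT. Next use of apple: step 40. Cache: [rat cherry owl apple peach]
  28. access rat: HIT. Next use of rat: step 32. Cache: [rat cherry owl apple peach]
  29. access hen: MISS. Cache: [rat cherry owl apple peach hen]
  30. access cherry: HIT. Next use of cherry: step 37. Cache: [rat cherry owl apple peach hen]
  31. access owl: HIT. Next use of owl: never. Cache: [rat cherry owl apple peach hen]
  32. access rat: HIT. Next use of rat: step 34. Cache: [rat cherry owl apple peach hen]
  33. access peach: HIT. Next use of peach: step 36. Cache: [rat cherry owl apple peach hen]
  34. access rat: HIT. Next use of rat: step 39. Cache: [rat cherry owl apple peach hen]
  35. access hen: HIT. Next use of hen: never. Cache: [rat cherry owl apple peach hen]
  36. access peach: HIT. Next use of peach: never. Cache: [rat cherry owl apple peach hen]
  37. access cherry: HIT. Next use of cherry: step 38. Cache: [rat cherry owl apple peach hen]
  38. access cherry: HIT. Next use of cherry: never. Cache: [rat cherry owl apple peach hen]
  39. access rat: HIT. Next use of rat: never. Cache: [rat cherry owl apple peach hen]
  40. access apple: HIT. Next use of apple: never. Cache: [rat cherry owl apple peach hen]
  41. access dog: MISS, evict rat (next use: never). Cache: [cherry owl apple peach hen dog]
Total: 34 hits, 7 misses, 1 evictions

Answer: 1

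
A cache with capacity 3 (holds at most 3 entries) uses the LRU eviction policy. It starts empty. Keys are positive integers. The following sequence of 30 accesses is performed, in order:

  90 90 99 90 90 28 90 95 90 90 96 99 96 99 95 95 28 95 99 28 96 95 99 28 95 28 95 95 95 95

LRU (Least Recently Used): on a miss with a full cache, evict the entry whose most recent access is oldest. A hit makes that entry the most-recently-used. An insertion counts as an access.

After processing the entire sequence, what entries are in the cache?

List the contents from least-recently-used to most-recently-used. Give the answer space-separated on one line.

Answer: 99 28 95

Derivation:
LRU simulation (capacity=3):
  1. access 90: MISS. Cache (LRU->MRU): [90]
  2. access 90: HIT. Cache (LRU->MRU): [90]
  3. access 99: MISS. Cache (LRU->MRU): [90 99]
  4. access 90: HIT. Cache (LRU->MRU): [99 90]
  5. access 90: HIT. Cache (LRU->MRU): [99 90]
  6. access 28: MISS. Cache (LRU->MRU): [99 90 28]
  7. access 90: HIT. Cache (LRU->MRU): [99 28 90]
  8. access 95: MISS, evict 99. Cache (LRU->MRU): [28 90 95]
  9. access 90: HIT. Cache (LRU->MRU): [28 95 90]
  10. access 90: HIT. Cache (LRU->MRU): [28 95 90]
  11. access 96: MISS, evict 28. Cache (LRU->MRU): [95 90 96]
  12. access 99: MISS, evict 95. Cache (LRU->MRU): [90 96 99]
  13. access 96: HIT. Cache (LRU->MRU): [90 99 96]
  14. access 99: HIT. Cache (LRU->MRU): [90 96 99]
  15. access 95: MISS, evict 90. Cache (LRU->MRU): [96 99 95]
  16. access 95: HIT. Cache (LRU->MRU): [96 99 95]
  17. access 28: MISS, evict 96. Cache (LRU->MRU): [99 95 28]
  18. access 95: HIT. Cache (LRU->MRU): [99 28 95]
  19. access 99: HIT. Cache (LRU->MRU): [28 95 99]
  20. access 28: HIT. Cache (LRU->MRU): [95 99 28]
  21. access 96: MISS, evict 95. Cache (LRU->MRU): [99 28 96]
  22. access 95: MISS, evict 99. Cache (LRU->MRU): [28 96 95]
  23. access 99: MISS, evict 28. Cache (LRU->MRU): [96 95 99]
  24. access 28: MISS, evict 96. Cache (LRU->MRU): [95 99 28]
  25. access 95: HIT. Cache (LRU->MRU): [99 28 95]
  26. access 28: HIT. Cache (LRU->MRU): [99 95 28]
  27. access 95: HIT. Cache (LRU->MRU): [99 28 95]
  28. access 95: HIT. Cache (LRU->MRU): [99 28 95]
  29. access 95: HIT. Cache (LRU->MRU): [99 28 95]
  30. access 95: HIT. Cache (LRU->MRU): [99 28 95]
Total: 18 hits, 12 misses, 9 evictions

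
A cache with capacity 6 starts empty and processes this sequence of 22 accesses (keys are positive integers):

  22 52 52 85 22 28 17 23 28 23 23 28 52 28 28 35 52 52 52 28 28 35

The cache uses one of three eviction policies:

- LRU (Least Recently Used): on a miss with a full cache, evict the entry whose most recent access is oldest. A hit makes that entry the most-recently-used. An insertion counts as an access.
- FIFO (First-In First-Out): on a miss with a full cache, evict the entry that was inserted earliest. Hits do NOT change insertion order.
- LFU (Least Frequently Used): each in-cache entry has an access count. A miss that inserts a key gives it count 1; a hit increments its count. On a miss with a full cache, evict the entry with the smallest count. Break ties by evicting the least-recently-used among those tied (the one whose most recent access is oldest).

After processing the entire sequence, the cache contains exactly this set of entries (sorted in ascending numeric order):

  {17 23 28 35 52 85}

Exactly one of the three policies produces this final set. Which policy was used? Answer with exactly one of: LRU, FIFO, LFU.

Answer: FIFO

Derivation:
Simulating under each policy and comparing final sets:
  LRU: final set = {17 22 23 28 35 52} -> differs
  FIFO: final set = {17 23 28 35 52 85} -> MATCHES target
  LFU: final set = {17 22 23 28 35 52} -> differs
Only FIFO produces the target set.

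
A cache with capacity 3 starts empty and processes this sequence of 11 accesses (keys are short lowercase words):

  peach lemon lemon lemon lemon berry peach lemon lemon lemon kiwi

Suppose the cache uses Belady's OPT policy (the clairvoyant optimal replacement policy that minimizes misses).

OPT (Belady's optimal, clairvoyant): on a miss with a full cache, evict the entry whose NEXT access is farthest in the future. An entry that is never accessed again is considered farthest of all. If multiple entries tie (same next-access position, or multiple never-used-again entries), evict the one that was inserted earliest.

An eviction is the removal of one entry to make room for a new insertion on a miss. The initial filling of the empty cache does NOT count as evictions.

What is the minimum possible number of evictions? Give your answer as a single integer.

OPT (Belady) simulation (capacity=3):
  1. access peach: MISS. Cache: [peach]
  2. access lemon: MISS. Cache: [peach lemon]
  3. access lemon: HIT. Next use of lemon: step 4. Cache: [peach lemon]
  4. access lemon: HIT. Next use of lemon: step 5. Cache: [peach lemon]
  5. access lemon: HIT. Next use of lemon: step 8. Cache: [peach lemon]
  6. access berry: MISS. Cache: [peach lemon berry]
  7. access peach: HIT. Next use of peach: never. Cache: [peach lemon berry]
  8. access lemon: HIT. Next use of lemon: step 9. Cache: [peach lemon berry]
  9. access lemon: HIT. Next use of lemon: step 10. Cache: [peach lemon berry]
  10. access lemon: HIT. Next use of lemon: never. Cache: [peach lemon berry]
  11. access kiwi: MISS, evict peach (next use: never). Cache: [lemon berry kiwi]
Total: 7 hits, 4 misses, 1 evictions

Answer: 1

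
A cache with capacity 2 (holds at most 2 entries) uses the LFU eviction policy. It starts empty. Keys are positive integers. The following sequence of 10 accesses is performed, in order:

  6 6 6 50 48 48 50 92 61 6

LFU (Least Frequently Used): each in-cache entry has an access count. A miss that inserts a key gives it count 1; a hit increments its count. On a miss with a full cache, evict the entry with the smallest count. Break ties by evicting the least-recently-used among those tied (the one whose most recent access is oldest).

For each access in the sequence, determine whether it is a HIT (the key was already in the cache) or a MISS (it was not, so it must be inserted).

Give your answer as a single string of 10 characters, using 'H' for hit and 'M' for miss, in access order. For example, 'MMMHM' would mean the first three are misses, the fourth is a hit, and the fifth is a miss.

Answer: MHHMMHMMMH

Derivation:
LFU simulation (capacity=2):
  1. access 6: MISS. Cache: [6(c=1)]
  2. access 6: HIT, count now 2. Cache: [6(c=2)]
  3. access 6: HIT, count now 3. Cache: [6(c=3)]
  4. access 50: MISS. Cache: [50(c=1) 6(c=3)]
  5. access 48: MISS, evict 50(c=1). Cache: [48(c=1) 6(c=3)]
  6. access 48: HIT, count now 2. Cache: [48(c=2) 6(c=3)]
  7. access 50: MISS, evict 48(c=2). Cache: [50(c=1) 6(c=3)]
  8. access 92: MISS, evict 50(c=1). Cache: [92(c=1) 6(c=3)]
  9. access 61: MISS, evict 92(c=1). Cache: [61(c=1) 6(c=3)]
  10. access 6: HIT, count now 4. Cache: [61(c=1) 6(c=4)]
Total: 4 hits, 6 misses, 4 evictions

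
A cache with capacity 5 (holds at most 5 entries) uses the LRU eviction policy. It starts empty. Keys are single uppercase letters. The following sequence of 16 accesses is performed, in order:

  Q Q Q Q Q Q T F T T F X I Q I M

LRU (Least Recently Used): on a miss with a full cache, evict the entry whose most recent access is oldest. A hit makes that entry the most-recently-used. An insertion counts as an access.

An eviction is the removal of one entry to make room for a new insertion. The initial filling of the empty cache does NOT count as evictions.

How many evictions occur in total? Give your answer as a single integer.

LRU simulation (capacity=5):
  1. access Q: MISS. Cache (LRU->MRU): [Q]
  2. access Q: HIT. Cache (LRU->MRU): [Q]
  3. access Q: HIT. Cache (LRU->MRU): [Q]
  4. access Q: HIT. Cache (LRU->MRU): [Q]
  5. access Q: HIT. Cache (LRU->MRU): [Q]
  6. access Q: HIT. Cache (LRU->MRU): [Q]
  7. access T: MISS. Cache (LRU->MRU): [Q T]
  8. access F: MISS. Cache (LRU->MRU): [Q T F]
  9. access T: HIT. Cache (LRU->MRU): [Q F T]
  10. access T: HIT. Cache (LRU->MRU): [Q F T]
  11. access F: HIT. Cache (LRU->MRU): [Q T F]
  12. access X: MISS. Cache (LRU->MRU): [Q T F X]
  13. access I: MISS. Cache (LRU->MRU): [Q T F X I]
  14. access Q: HIT. Cache (LRU->MRU): [T F X I Q]
  15. access I: HIT. Cache (LRU->MRU): [T F X Q I]
  16. access M: MISS, evict T. Cache (LRU->MRU): [F X Q I M]
Total: 10 hits, 6 misses, 1 evictions

Answer: 1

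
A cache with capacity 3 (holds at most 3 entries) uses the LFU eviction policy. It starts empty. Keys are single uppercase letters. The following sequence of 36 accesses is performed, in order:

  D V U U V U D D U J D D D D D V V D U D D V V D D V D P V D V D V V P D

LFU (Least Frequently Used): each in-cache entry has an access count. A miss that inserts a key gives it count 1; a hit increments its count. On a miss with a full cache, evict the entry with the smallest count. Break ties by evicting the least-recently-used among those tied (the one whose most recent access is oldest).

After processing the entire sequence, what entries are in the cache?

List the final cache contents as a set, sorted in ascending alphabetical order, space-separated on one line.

Answer: D P V

Derivation:
LFU simulation (capacity=3):
  1. access D: MISS. Cache: [D(c=1)]
  2. access V: MISS. Cache: [D(c=1) V(c=1)]
  3. access U: MISS. Cache: [D(c=1) V(c=1) U(c=1)]
  4. access U: HIT, count now 2. Cache: [D(c=1) V(c=1) U(c=2)]
  5. access V: HIT, count now 2. Cache: [D(c=1) U(c=2) V(c=2)]
  6. access U: HIT, count now 3. Cache: [D(c=1) V(c=2) U(c=3)]
  7. access D: HIT, count now 2. Cache: [V(c=2) D(c=2) U(c=3)]
  8. access D: HIT, count now 3. Cache: [V(c=2) U(c=3) D(c=3)]
  9. access U: HIT, count now 4. Cache: [V(c=2) D(c=3) U(c=4)]
  10. access J: MISS, evict V(c=2). Cache: [J(c=1) D(c=3) U(c=4)]
  11. access D: HIT, count now 4. Cache: [J(c=1) U(c=4) D(c=4)]
  12. access D: HIT, count now 5. Cache: [J(c=1) U(c=4) D(c=5)]
  13. access D: HIT, count now 6. Cache: [J(c=1) U(c=4) D(c=6)]
  14. access D: HIT, count now 7. Cache: [J(c=1) U(c=4) D(c=7)]
  15. access D: HIT, count now 8. Cache: [J(c=1) U(c=4) D(c=8)]
  16. access V: MISS, evict J(c=1). Cache: [V(c=1) U(c=4) D(c=8)]
  17. access V: HIT, count now 2. Cache: [V(c=2) U(c=4) D(c=8)]
  18. access D: HIT, count now 9. Cache: [V(c=2) U(c=4) D(c=9)]
  19. access U: HIT, count now 5. Cache: [V(c=2) U(c=5) D(c=9)]
  20. access D: HIT, count now 10. Cache: [V(c=2) U(c=5) D(c=10)]
  21. access D: HIT, count now 11. Cache: [V(c=2) U(c=5) D(c=11)]
  22. access V: HIT, count now 3. Cache: [V(c=3) U(c=5) D(c=11)]
  23. access V: HIT, count now 4. Cache: [V(c=4) U(c=5) D(c=11)]
  24. access D: HIT, count now 12. Cache: [V(c=4) U(c=5) D(c=12)]
  25. access D: HIT, count now 13. Cache: [V(c=4) U(c=5) D(c=13)]
  26. access V: HIT, count now 5. Cache: [U(c=5) V(c=5) D(c=13)]
  27. access D: HIT, count now 14. Cache: [U(c=5) V(c=5) D(c=14)]
  28. access P: MISS, evict U(c=5). Cache: [P(c=1) V(c=5) D(c=14)]
  29. access V: HIT, count now 6. Cache: [P(c=1) V(c=6) D(c=14)]
  30. access D: HIT, count now 15. Cache: [P(c=1) V(c=6) D(c=15)]
  31. access V: HIT, count now 7. Cache: [P(c=1) V(c=7) D(c=15)]
  32. access D: HIT, count now 16. Cache: [P(c=1) V(c=7) D(c=16)]
  33. access V: HIT, count now 8. Cache: [P(c=1) V(c=8) D(c=16)]
  34. access V: HIT, count now 9. Cache: [P(c=1) V(c=9) D(c=16)]
  35. access P: HIT, count now 2. Cache: [P(c=2) V(c=9) D(c=16)]
  36. access D: HIT, count now 17. Cache: [P(c=2) V(c=9) D(c=17)]
Total: 30 hits, 6 misses, 3 evictions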